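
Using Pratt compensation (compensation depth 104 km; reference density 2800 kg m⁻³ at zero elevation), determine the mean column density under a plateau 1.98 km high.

Pratt balance: ρ_ref D = ρ (D + h).
ρ = ρ_ref D/(D + h) = 2800 × 104 km/(104 km + 1.98 km) = 2750 kg m⁻³.

2750 kg m⁻³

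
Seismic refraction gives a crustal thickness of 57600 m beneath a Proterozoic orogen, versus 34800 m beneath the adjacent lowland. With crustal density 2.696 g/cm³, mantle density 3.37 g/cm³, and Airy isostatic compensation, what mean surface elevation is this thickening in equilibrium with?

Excess crust Δ = 57600 m − 34800 m = 22800 m, split between elevation h and root r with h + r = Δ.
Airy balance ρ_c h = (ρ_m − ρ_c) r gives r = h ρ_c/(ρ_m − ρ_c), so h (1 + ρ_c/(ρ_m − ρ_c)) = Δ, i.e. h = Δ (ρ_m − ρ_c)/ρ_m.
h = 22800 m × 0.674/3.37 = 4560 m.

4560 m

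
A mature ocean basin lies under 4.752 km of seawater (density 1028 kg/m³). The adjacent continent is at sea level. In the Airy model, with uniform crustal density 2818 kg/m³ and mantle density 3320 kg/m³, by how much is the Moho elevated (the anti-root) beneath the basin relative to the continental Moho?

Equating mass per unit area of the two columns: replacing crust with seawater at the top is compensated by replacing crust with mantle at the base: d (ρ_c − ρ_w) = a (ρ_m − ρ_c).
a = d (ρ_c − ρ_w)/(ρ_m − ρ_c) = 4.752 km × 1790/502 = 16.9 km.

16.9 km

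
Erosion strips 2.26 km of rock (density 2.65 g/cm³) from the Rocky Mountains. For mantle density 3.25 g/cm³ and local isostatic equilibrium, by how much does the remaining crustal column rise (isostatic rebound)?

1.84 km

Unloading: uplift u = e ρ_c/ρ_m = 2.26 km × 2.65/3.25 = 1.84 km.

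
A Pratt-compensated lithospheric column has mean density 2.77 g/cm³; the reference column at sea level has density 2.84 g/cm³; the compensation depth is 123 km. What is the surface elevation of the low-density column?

3.11 km

ρ_ref D = ρ (D + h) → h = D (ρ_ref − ρ)/ρ.
h = 123 km × (2.84 − 2.77)/2.77 = 3.11 km.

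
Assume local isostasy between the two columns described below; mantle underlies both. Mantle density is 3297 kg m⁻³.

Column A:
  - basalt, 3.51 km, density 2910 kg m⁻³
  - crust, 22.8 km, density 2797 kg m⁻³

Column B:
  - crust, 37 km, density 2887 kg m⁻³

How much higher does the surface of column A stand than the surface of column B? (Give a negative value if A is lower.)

−0.731 km

For any compensation level in the mantle, the mantle terms cancel and isostasy reduces to e = (Σt_A − Σt_B) − (Σ(ρt)_A − Σ(ρt)_B) / ρ_m.
Σt_A = 26.31 km; Σt_B = 37 km; Σ(ρt)_A = 73985.7; Σ(ρt)_B = 106819 (in km·kg m⁻³).
e = (26.31 − 37) − (73985.7 − 106819) / 3297 = −0.731 km.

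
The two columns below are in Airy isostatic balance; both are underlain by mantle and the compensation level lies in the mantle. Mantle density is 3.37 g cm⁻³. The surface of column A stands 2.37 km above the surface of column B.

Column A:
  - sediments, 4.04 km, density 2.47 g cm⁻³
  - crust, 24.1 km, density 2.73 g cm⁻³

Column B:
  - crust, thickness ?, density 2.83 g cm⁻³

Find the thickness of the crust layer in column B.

20.5 km

Take the compensation level at the base of the deeper column (depth z_c below the surface of column A) and equate Σ ρ_i t_i down to z_c; mantle fills any gap and the z_c terms cancel.
Column A: 4.04×2.47 + 24.1×2.73 + (z_c − 28.14)×3.37
Column B: 2.37×0 + x×2.83 + (z_c − 2.37 − 0 − x)×3.37
The z_c×3.37 term appears on both sides and cancels. Collect the known terms of each column as K = Σ(ρt)_known − 3.37 × (depth of known layers): K_A = 75.7718 − 3.37×28.14 = −19.06; K_B = 0 − 3.37×(2.37 + 0) = −7.9869.
Balance: K_A = K_B − x×(3.37 − 2.83), so x = (K_B − K_A)/(3.37 − 2.83) = 11.0731/0.54 = 20.5 km.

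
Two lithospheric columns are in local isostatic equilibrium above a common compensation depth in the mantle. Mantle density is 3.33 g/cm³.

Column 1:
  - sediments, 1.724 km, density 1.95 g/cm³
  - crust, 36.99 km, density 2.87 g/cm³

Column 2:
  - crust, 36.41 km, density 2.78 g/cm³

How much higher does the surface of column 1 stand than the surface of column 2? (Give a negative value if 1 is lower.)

−0.189 km

For any compensation level in the mantle, the mantle terms cancel and isostasy reduces to e = (Σt_1 − Σt_2) − (Σ(ρt)_1 − Σ(ρt)_2) / ρ_m.
Σt_1 = 38.714 km; Σt_2 = 36.41 km; Σ(ρt)_1 = 109.5231; Σ(ρt)_2 = 101.2198 (in km·g/cm³).
e = (38.714 − 36.41) − (109.5231 − 101.2198) / 3.33 = −0.189 km.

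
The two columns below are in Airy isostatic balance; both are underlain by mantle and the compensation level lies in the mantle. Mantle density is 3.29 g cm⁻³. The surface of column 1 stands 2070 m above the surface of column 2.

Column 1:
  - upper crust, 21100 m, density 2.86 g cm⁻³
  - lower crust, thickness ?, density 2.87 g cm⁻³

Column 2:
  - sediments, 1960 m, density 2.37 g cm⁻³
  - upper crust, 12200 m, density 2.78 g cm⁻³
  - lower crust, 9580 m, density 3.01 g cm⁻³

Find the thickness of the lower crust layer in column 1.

20100 m

Take the compensation level at the base of the deeper column (depth z_c below the surface of column 1) and equate Σ ρ_i t_i down to z_c; mantle fills any gap and the z_c terms cancel.
Column 1: 21100×2.86 + x×2.87 + (z_c − 21100 − x)×3.29
Column 2: 2070×0 + 1960×2.37 + 12200×2.78 + 9580×3.01 + (z_c − 2070 − 23740)×3.29
The z_c×3.29 term appears on both sides and cancels. Collect the known terms of each column as K = Σ(ρt)_known − 3.29 × (depth of known layers): K_1 = 60346 − 3.29×21100 = −9073; K_2 = 67397 − 3.29×(2070 + 23740) = −17517.9.
Balance: K_1 − x×(3.29 − 2.87) = K_2, so x = (K_1 − K_2)/(3.29 − 2.87) = 8444.9/0.42 = 20100 m.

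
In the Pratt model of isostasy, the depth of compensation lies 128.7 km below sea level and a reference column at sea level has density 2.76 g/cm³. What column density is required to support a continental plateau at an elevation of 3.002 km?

2.7 g/cm³

Pratt balance: ρ_ref D = ρ (D + h).
ρ = ρ_ref D/(D + h) = 2.76 × 128.7 km/(128.7 km + 3.002 km) = 2.7 g/cm³.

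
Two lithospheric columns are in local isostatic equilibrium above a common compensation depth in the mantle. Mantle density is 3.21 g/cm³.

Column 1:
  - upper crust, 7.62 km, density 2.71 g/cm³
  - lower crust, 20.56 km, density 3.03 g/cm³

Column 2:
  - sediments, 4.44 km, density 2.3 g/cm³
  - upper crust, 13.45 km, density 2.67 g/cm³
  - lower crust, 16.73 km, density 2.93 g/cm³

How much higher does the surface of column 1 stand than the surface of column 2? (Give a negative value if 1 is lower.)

−2.64 km

For any compensation level in the mantle, the mantle terms cancel and isostasy reduces to e = (Σt_1 − Σt_2) − (Σ(ρt)_1 − Σ(ρt)_2) / ρ_m.
Σt_1 = 28.18 km; Σt_2 = 34.62 km; Σ(ρt)_1 = 82.947; Σ(ρt)_2 = 95.1424 (in km·g/cm³).
e = (28.18 − 34.62) − (82.947 − 95.1424) / 3.21 = −2.64 km.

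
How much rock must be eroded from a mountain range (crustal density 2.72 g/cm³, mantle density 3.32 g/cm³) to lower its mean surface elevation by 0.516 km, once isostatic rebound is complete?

Net drop Δ = e − u = e − e ρ_c/ρ_m = e (ρ_m − ρ_c)/ρ_m.
e = Δ ρ_m/(ρ_m − ρ_c) = 0.516 km × 3.32/0.6 = 2.86 km.

2.86 km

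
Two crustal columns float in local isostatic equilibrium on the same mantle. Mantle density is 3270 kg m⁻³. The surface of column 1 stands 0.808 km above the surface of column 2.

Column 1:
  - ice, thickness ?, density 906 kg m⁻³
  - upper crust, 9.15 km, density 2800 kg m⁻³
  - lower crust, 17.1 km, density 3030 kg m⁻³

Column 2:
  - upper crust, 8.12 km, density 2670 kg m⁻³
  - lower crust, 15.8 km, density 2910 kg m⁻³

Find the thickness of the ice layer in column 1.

2.03 km

Take the compensation level at the base of the deeper column (depth z_c below the surface of column 1) and equate Σ ρ_i t_i down to z_c; mantle fills any gap and the z_c terms cancel.
Column 1: x×906 + 9.15×2800 + 17.1×3030 + (z_c − 26.25 − x)×3270
Column 2: 0.808×0 + 8.12×2670 + 15.8×2910 + (z_c − 0.808 − 23.92)×3270
The z_c×3270 term appears on both sides and cancels. Collect the known terms of each column as K = Σ(ρt)_known − 3270 × (depth of known layers): K_1 = 77433 − 3270×26.25 = −8404.5; K_2 = 67658.4 − 3270×(0.808 + 23.92) = −13202.16.
Balance: K_1 − x×(3270 − 906) = K_2, so x = (K_1 − K_2)/(3270 − 906) = 4797.66/2364 = 2.03 km.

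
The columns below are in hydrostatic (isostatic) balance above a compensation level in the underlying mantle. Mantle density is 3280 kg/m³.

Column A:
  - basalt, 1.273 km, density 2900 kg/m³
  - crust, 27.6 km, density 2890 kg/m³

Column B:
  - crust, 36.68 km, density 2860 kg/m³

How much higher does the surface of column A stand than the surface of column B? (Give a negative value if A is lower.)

−1.27 km

For any compensation level in the mantle, the mantle terms cancel and isostasy reduces to e = (Σt_A − Σt_B) − (Σ(ρt)_A − Σ(ρt)_B) / ρ_m.
Σt_A = 28.873 km; Σt_B = 36.68 km; Σ(ρt)_A = 83455.7; Σ(ρt)_B = 104904.8 (in km·kg/m³).
e = (28.873 − 36.68) − (83455.7 − 104904.8) / 3280 = −1.27 km.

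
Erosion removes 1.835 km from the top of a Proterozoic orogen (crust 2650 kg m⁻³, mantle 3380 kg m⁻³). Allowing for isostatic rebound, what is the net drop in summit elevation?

Rebound u = e ρ_c/ρ_m = 1.835 km × 2650/3380 = 1.439 km.
Net surface drop = e − u = 1.835 km − 1.439 km = e (ρ_m − ρ_c)/ρ_m = 0.396 km.

0.396 km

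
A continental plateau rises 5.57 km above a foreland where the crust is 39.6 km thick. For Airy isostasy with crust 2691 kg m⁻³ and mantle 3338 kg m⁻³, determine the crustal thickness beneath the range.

Root depth r = h ρ_c / (ρ_m − ρ_c) = 5.57 km × 2691 / 647 = 23.17 km.
Total thickness = T + h + r = 39.6 km + 5.57 km + 23.17 km = 68.3 km.

68.3 km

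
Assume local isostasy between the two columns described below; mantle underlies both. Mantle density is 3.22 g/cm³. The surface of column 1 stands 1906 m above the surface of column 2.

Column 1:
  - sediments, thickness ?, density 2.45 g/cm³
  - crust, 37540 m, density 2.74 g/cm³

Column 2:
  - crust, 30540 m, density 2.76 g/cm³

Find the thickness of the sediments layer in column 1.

Take the compensation level at the base of the deeper column (depth z_c below the surface of column 1) and equate Σ ρ_i t_i down to z_c; mantle fills any gap and the z_c terms cancel.
Column 1: x×2.45 + 37540×2.74 + (z_c − 37540 − x)×3.22
Column 2: 1906×0 + 30540×2.76 + (z_c − 1906 − 30540)×3.22
The z_c×3.22 term appears on both sides and cancels. Collect the known terms of each column as K = Σ(ρt)_known − 3.22 × (depth of known layers): K_1 = 102859.6 − 3.22×37540 = −18019.2; K_2 = 84290.4 − 3.22×(1906 + 30540) = −20185.72.
Balance: K_1 − x×(3.22 − 2.45) = K_2, so x = (K_1 − K_2)/(3.22 − 2.45) = 2166.52/0.77 = 2810 m.

2810 m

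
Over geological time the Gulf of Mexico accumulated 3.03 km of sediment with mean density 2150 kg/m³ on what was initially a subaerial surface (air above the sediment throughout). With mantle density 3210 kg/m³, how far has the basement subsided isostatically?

2.03 km

Subaerial load: s = t ρ_sed / ρ_m = 3.03 km × 2150/3210 = 2.03 km.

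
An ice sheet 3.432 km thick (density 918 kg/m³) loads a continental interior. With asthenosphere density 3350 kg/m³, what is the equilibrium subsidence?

0.94 km

For local isostatic compensation: the ice load ρ_ice t is balanced by mantle displaced below, ρ_m s.
s = t ρ_ice / ρ_m = 3.432 km × 918/3350 = 0.94 km.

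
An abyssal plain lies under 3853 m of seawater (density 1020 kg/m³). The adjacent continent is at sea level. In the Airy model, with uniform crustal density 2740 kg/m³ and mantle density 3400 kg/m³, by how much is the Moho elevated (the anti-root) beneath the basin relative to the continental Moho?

By Archimedes' principle applied to the lithosphere: replacing crust with seawater at the top is compensated by replacing crust with mantle at the base: d (ρ_c − ρ_w) = a (ρ_m − ρ_c).
a = d (ρ_c − ρ_w)/(ρ_m − ρ_c) = 3853 m × 1720/660 = 10000 m.

10000 m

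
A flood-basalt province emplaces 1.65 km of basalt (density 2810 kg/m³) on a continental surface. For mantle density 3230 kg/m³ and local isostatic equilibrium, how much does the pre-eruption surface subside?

Subaerial loading: s = t ρ_load / ρ_m.
s = 1.65 km × 2810/3230 = 1.44 km.

1.44 km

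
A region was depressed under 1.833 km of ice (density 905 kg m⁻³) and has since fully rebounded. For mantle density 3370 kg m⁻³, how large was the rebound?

Removing the load lets mantle flow back in; uplift u satisfies ρ_ice t = ρ_m u.
u = t ρ_ice/ρ_m = 1.833 km × 905/3370 = 0.492 km.

0.492 km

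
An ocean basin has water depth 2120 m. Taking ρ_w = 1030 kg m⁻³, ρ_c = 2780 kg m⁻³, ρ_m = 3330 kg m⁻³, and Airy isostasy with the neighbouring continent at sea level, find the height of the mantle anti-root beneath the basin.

6750 m

Isostatic balance requires: replacing crust with seawater at the top is compensated by replacing crust with mantle at the base: d (ρ_c − ρ_w) = a (ρ_m − ρ_c).
a = d (ρ_c − ρ_w)/(ρ_m − ρ_c) = 2120 m × 1750/550 = 6750 m.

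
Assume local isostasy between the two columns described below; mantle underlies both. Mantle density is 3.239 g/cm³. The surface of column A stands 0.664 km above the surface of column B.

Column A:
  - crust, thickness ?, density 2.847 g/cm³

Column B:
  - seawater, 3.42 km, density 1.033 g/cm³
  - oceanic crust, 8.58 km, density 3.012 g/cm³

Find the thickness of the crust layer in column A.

29.7 km

Take the compensation level at the base of the deeper column (depth z_c below the surface of column A) and equate Σ ρ_i t_i down to z_c; mantle fills any gap and the z_c terms cancel.
Column A: x×2.847 + (z_c − 0 − x)×3.239
Column B: 0.664×0 + 3.42×1.033 + 8.58×3.012 + (z_c − 0.664 − 12)×3.239
The z_c×3.239 term appears on both sides and cancels. Collect the known terms of each column as K = Σ(ρt)_known − 3.239 × (depth of known layers): K_A = 0 − 3.239×0 = 0; K_B = 29.37582 − 3.239×(0.664 + 12) = −11.642876.
Balance: K_A − x×(3.239 − 2.847) = K_B, so x = (K_A − K_B)/(3.239 − 2.847) = 11.6429/0.392 = 29.7 km.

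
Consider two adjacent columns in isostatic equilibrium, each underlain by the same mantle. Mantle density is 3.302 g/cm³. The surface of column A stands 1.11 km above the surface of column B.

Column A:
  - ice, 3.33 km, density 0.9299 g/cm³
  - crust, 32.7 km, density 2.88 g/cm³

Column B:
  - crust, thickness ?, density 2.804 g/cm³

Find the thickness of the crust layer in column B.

Take the compensation level at the base of the deeper column (depth z_c below the surface of column A) and equate Σ ρ_i t_i down to z_c; mantle fills any gap and the z_c terms cancel.
Column A: 3.33×0.9299 + 32.7×2.88 + (z_c − 36.03)×3.302
Column B: 1.11×0 + x×2.804 + (z_c − 1.11 − 0 − x)×3.302
The z_c×3.302 term appears on both sides and cancels. Collect the known terms of each column as K = Σ(ρt)_known − 3.302 × (depth of known layers): K_A = 97.272567 − 3.302×36.03 = −21.698493; K_B = 0 − 3.302×(1.11 + 0) = −3.66522.
Balance: K_A = K_B − x×(3.302 − 2.804), so x = (K_B − K_A)/(3.302 − 2.804) = 18.0333/0.498 = 36.2 km.

36.2 km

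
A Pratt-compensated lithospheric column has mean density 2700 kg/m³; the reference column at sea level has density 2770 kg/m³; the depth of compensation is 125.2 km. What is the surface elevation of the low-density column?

ρ_ref D = ρ (D + h) → h = D (ρ_ref − ρ)/ρ.
h = 125.2 km × (2770 − 2700)/2700 = 3.25 km.

3.25 km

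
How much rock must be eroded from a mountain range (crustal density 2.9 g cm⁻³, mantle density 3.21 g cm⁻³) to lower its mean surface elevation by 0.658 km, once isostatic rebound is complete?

Net drop Δ = e − u = e − e ρ_c/ρ_m = e (ρ_m − ρ_c)/ρ_m.
e = Δ ρ_m/(ρ_m − ρ_c) = 0.658 km × 3.21/0.31 = 6.81 km.

6.81 km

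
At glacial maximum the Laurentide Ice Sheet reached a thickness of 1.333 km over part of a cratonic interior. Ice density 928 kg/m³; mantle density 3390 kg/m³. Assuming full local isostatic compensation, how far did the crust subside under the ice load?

0.365 km

Balancing pressure at the compensation depth: the ice load ρ_ice t is balanced by mantle displaced below, ρ_m s.
s = t ρ_ice / ρ_m = 1.333 km × 928/3390 = 0.365 km.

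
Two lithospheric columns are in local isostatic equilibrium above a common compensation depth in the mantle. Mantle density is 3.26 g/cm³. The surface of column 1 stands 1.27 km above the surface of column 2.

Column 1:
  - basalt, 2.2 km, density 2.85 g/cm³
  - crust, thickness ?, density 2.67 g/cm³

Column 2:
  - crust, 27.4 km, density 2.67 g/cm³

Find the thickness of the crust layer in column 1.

Take the compensation level at the base of the deeper column (depth z_c below the surface of column 1) and equate Σ ρ_i t_i down to z_c; mantle fills any gap and the z_c terms cancel.
Column 1: 2.2×2.85 + x×2.67 + (z_c − 2.2 − x)×3.26
Column 2: 1.27×0 + 27.4×2.67 + (z_c − 1.27 − 27.4)×3.26
The z_c×3.26 term appears on both sides and cancels. Collect the known terms of each column as K = Σ(ρt)_known − 3.26 × (depth of known layers): K_1 = 6.27 − 3.26×2.2 = −0.902; K_2 = 73.158 − 3.26×(1.27 + 27.4) = −20.3062.
Balance: K_1 − x×(3.26 − 2.67) = K_2, so x = (K_1 − K_2)/(3.26 − 2.67) = 19.4042/0.59 = 32.9 km.

32.9 km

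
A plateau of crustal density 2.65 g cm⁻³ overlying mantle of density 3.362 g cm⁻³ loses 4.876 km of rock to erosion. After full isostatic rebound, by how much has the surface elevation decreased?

Rebound u = e ρ_c/ρ_m = 4.876 km × 2.65/3.362 = 3.843 km.
Net surface drop = e − u = 4.876 km − 3.843 km = e (ρ_m − ρ_c)/ρ_m = 1.03 km.

1.03 km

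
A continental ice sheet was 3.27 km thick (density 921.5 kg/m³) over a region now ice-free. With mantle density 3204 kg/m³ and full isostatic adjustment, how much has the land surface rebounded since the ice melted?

0.94 km

Removing the load lets mantle flow back in; uplift u satisfies ρ_ice t = ρ_m u.
u = t ρ_ice/ρ_m = 3.27 km × 921.5/3204 = 0.94 km.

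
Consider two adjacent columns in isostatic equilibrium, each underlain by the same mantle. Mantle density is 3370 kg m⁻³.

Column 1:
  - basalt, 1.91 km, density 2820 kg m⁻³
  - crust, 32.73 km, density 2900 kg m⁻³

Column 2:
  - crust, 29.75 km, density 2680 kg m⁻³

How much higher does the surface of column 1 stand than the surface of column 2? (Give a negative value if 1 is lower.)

For any compensation level in the mantle, the mantle terms cancel and isostasy reduces to e = (Σt_1 − Σt_2) − (Σ(ρt)_1 − Σ(ρt)_2) / ρ_m.
Σt_1 = 34.64 km; Σt_2 = 29.75 km; Σ(ρt)_1 = 100303.2; Σ(ρt)_2 = 79730 (in km·kg m⁻³).
e = (34.64 − 29.75) − (100303.2 − 79730) / 3370 = −1.21 km.

−1.21 km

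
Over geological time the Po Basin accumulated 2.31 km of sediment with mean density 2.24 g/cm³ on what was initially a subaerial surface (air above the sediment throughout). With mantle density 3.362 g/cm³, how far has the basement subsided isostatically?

1.54 km

Subaerial load: s = t ρ_sed / ρ_m = 2.31 km × 2.24/3.362 = 1.54 km.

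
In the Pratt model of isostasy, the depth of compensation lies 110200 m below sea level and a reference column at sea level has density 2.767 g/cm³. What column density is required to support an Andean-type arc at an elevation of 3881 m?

Pratt balance: ρ_ref D = ρ (D + h).
ρ = ρ_ref D/(D + h) = 2.767 × 110200 m/(110200 m + 3881 m) = 2.67 g/cm³.

2.67 g/cm³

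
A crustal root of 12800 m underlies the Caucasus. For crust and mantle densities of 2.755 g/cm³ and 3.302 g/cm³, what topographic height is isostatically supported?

Equating mass per unit area of the two columns: ρ_c h = (ρ_m − ρ_c) r.
h = r (ρ_m − ρ_c) / ρ_c = 12800 m × (3.302 − 2.755) / 2.755 = 2540 m.

2540 m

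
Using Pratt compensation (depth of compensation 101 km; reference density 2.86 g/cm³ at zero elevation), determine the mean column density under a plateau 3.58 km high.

2.76 g/cm³

Pratt balance: ρ_ref D = ρ (D + h).
ρ = ρ_ref D/(D + h) = 2.86 × 101 km/(101 km + 3.58 km) = 2.76 g/cm³.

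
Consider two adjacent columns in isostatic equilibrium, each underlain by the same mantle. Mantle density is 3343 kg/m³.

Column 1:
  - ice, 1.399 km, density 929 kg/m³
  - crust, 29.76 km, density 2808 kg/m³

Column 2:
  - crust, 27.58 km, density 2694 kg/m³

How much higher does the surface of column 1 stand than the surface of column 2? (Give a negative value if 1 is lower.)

0.419 km

For any compensation level in the mantle, the mantle terms cancel and isostasy reduces to e = (Σt_1 − Σt_2) − (Σ(ρt)_1 − Σ(ρt)_2) / ρ_m.
Σt_1 = 31.159 km; Σt_2 = 27.58 km; Σ(ρt)_1 = 84865.751; Σ(ρt)_2 = 74300.52 (in km·kg/m³).
e = (31.159 − 27.58) − (84865.751 − 74300.52) / 3343 = 0.419 km.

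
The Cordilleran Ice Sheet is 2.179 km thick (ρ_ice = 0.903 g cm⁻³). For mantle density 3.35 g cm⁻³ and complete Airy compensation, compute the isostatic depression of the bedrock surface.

By Archimedes' principle applied to the lithosphere: the ice load ρ_ice t is balanced by mantle displaced below, ρ_m s.
s = t ρ_ice / ρ_m = 2.179 km × 0.903/3.35 = 0.587 km.

0.587 km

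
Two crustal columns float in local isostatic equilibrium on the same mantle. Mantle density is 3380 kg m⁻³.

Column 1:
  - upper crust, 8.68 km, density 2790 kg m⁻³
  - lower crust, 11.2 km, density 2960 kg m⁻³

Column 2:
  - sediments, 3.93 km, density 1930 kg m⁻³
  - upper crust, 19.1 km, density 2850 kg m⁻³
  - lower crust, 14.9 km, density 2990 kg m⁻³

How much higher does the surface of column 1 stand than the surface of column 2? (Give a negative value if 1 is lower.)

−3.49 km

For any compensation level in the mantle, the mantle terms cancel and isostasy reduces to e = (Σt_1 − Σt_2) − (Σ(ρt)_1 − Σ(ρt)_2) / ρ_m.
Σt_1 = 19.88 km; Σt_2 = 37.93 km; Σ(ρt)_1 = 57369.2; Σ(ρt)_2 = 106570.9 (in km·kg m⁻³).
e = (19.88 − 37.93) − (57369.2 − 106570.9) / 3380 = −3.49 km.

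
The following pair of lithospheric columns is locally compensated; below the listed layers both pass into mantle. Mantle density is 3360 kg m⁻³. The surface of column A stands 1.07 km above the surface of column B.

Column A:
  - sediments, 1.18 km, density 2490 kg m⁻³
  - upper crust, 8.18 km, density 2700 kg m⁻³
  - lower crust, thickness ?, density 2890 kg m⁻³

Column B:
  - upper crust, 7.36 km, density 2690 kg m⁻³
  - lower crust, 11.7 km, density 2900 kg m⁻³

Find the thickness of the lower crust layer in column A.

Take the compensation level at the base of the deeper column (depth z_c below the surface of column A) and equate Σ ρ_i t_i down to z_c; mantle fills any gap and the z_c terms cancel.
Column A: 1.18×2490 + 8.18×2700 + x×2890 + (z_c − 9.36 − x)×3360
Column B: 1.07×0 + 7.36×2690 + 11.7×2900 + (z_c − 1.07 − 19.06)×3360
The z_c×3360 term appears on both sides and cancels. Collect the known terms of each column as K = Σ(ρt)_known − 3360 × (depth of known layers): K_A = 25024.2 − 3360×9.36 = −6425.4; K_B = 53728.4 − 3360×(1.07 + 19.06) = −13908.4.
Balance: K_A − x×(3360 − 2890) = K_B, so x = (K_A − K_B)/(3360 − 2890) = 7483/470 = 15.9 km.

15.9 km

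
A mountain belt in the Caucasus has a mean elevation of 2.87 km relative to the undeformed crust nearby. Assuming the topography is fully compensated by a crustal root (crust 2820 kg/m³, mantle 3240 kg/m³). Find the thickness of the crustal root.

19.3 km

Balancing pressure at the compensation depth: the weight of the topography is balanced by the buoyancy of the root, ρ_c h = (ρ_m − ρ_c) r.
r = h · ρ_c / (ρ_m − ρ_c) = 2.87 km × 2820 / (3240 − 2820) = 19.3 km.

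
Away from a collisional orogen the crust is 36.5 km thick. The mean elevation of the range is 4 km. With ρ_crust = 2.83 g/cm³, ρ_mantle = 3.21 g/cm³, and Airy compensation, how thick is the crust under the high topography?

70.3 km

Root depth r = h ρ_c / (ρ_m − ρ_c) = 4 km × 2.83 / 0.38 = 29.79 km.
Total thickness = T + h + r = 36.5 km + 4 km + 29.79 km = 70.3 km.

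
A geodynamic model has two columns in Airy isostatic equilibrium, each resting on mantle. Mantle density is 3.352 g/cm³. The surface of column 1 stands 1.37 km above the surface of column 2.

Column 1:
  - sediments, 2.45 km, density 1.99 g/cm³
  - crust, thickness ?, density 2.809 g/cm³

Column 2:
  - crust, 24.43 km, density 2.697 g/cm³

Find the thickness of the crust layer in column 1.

Take the compensation level at the base of the deeper column (depth z_c below the surface of column 1) and equate Σ ρ_i t_i down to z_c; mantle fills any gap and the z_c terms cancel.
Column 1: 2.45×1.99 + x×2.809 + (z_c − 2.45 − x)×3.352
Column 2: 1.37×0 + 24.43×2.697 + (z_c − 1.37 − 24.43)×3.352
The z_c×3.352 term appears on both sides and cancels. Collect the known terms of each column as K = Σ(ρt)_known − 3.352 × (depth of known layers): K_1 = 4.8755 − 3.352×2.45 = −3.3369; K_2 = 65.88771 − 3.352×(1.37 + 24.43) = −20.59389.
Balance: K_1 − x×(3.352 − 2.809) = K_2, so x = (K_1 − K_2)/(3.352 − 2.809) = 17.257/0.543 = 31.8 km.

31.8 km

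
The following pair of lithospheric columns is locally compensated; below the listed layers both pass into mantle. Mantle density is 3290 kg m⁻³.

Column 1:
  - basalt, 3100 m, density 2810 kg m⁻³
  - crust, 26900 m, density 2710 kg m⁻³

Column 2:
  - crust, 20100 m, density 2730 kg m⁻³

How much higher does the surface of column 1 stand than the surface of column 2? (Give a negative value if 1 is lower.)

1770 m

For any compensation level in the mantle, the mantle terms cancel and isostasy reduces to e = (Σt_1 − Σt_2) − (Σ(ρt)_1 − Σ(ρt)_2) / ρ_m.
Σt_1 = 30000 m; Σt_2 = 20100 m; Σ(ρt)_1 = 81610000; Σ(ρt)_2 = 54873000 (in m·kg m⁻³).
e = (30000 − 20100) − (81610000 − 54873000) / 3290 = 1770 m.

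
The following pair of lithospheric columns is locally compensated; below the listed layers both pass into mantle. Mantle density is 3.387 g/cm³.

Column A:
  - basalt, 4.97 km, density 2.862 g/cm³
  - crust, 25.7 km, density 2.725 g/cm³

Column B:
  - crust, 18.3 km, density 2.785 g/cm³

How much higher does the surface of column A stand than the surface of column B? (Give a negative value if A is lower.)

For any compensation level in the mantle, the mantle terms cancel and isostasy reduces to e = (Σt_A − Σt_B) − (Σ(ρt)_A − Σ(ρt)_B) / ρ_m.
Σt_A = 30.67 km; Σt_B = 18.3 km; Σ(ρt)_A = 84.25664; Σ(ρt)_B = 50.9655 (in km·g/cm³).
e = (30.67 − 18.3) − (84.25664 − 50.9655) / 3.387 = 2.54 km.

2.54 km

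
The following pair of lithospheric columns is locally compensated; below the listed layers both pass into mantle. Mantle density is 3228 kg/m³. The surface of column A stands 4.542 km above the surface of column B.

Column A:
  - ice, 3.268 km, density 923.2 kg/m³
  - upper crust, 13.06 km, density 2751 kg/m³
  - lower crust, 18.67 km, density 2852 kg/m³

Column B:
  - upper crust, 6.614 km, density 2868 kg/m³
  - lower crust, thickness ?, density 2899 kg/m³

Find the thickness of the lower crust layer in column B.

11.4 km

Take the compensation level at the base of the deeper column (depth z_c below the surface of column A) and equate Σ ρ_i t_i down to z_c; mantle fills any gap and the z_c terms cancel.
Column A: 3.268×923.2 + 13.06×2751 + 18.67×2852 + (z_c − 34.998)×3228
Column B: 4.542×0 + 6.614×2868 + x×2899 + (z_c − 4.542 − 6.614 − x)×3228
The z_c×3228 term appears on both sides and cancels. Collect the known terms of each column as K = Σ(ρt)_known − 3228 × (depth of known layers): K_A = 92191.9176 − 3228×34.998 = −20781.6264; K_B = 18968.952 − 3228×(4.542 + 6.614) = −17042.616.
Balance: K_A = K_B − x×(3228 − 2899), so x = (K_B − K_A)/(3228 − 2899) = 3739.01/329 = 11.4 km.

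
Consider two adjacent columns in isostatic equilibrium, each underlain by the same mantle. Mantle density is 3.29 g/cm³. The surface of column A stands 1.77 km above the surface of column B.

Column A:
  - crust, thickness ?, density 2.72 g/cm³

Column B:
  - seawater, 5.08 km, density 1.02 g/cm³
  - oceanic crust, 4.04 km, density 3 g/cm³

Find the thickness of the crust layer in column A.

Take the compensation level at the base of the deeper column (depth z_c below the surface of column A) and equate Σ ρ_i t_i down to z_c; mantle fills any gap and the z_c terms cancel.
Column A: x×2.72 + (z_c − 0 − x)×3.29
Column B: 1.77×0 + 5.08×1.02 + 4.04×3 + (z_c − 1.77 − 9.12)×3.29
The z_c×3.29 term appears on both sides and cancels. Collect the known terms of each column as K = Σ(ρt)_known − 3.29 × (depth of known layers): K_A = 0 − 3.29×0 = 0; K_B = 17.3016 − 3.29×(1.77 + 9.12) = −18.5265.
Balance: K_A − x×(3.29 − 2.72) = K_B, so x = (K_A − K_B)/(3.29 − 2.72) = 18.5265/0.57 = 32.5 km.

32.5 km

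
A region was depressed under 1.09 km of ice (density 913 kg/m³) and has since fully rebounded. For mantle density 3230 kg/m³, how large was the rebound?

0.308 km

Removing the load lets mantle flow back in; uplift u satisfies ρ_ice t = ρ_m u.
u = t ρ_ice/ρ_m = 1.09 km × 913/3230 = 0.308 km.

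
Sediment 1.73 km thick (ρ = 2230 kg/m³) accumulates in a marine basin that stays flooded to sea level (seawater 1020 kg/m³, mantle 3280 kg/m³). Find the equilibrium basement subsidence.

Submarine loading: the sediment displaces seawater, and the subsidence is in turn flooded, so s (ρ_m − ρ_w) = t (ρ_sed − ρ_w).
s = 1.73 km × (2230 − 1020) / (3280 − 1020) = 0.926 km.

0.926 km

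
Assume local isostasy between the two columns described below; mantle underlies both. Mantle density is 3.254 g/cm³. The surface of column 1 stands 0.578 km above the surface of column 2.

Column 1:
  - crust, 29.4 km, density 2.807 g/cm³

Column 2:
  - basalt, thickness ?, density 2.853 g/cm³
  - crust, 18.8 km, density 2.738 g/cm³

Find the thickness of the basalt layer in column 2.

Take the compensation level at the base of the deeper column (depth z_c below the surface of column 1) and equate Σ ρ_i t_i down to z_c; mantle fills any gap and the z_c terms cancel.
Column 1: 29.4×2.807 + (z_c − 29.4)×3.254
Column 2: 0.578×0 + x×2.853 + 18.8×2.738 + (z_c − 0.578 − 18.8 − x)×3.254
The z_c×3.254 term appears on both sides and cancels. Collect the known terms of each column as K = Σ(ρt)_known − 3.254 × (depth of known layers): K_1 = 82.5258 − 3.254×29.4 = −13.1418; K_2 = 51.4744 − 3.254×(0.578 + 18.8) = −11.581612.
Balance: K_1 = K_2 − x×(3.254 − 2.853), so x = (K_2 − K_1)/(3.254 − 2.853) = 1.56019/0.401 = 3.89 km.

3.89 km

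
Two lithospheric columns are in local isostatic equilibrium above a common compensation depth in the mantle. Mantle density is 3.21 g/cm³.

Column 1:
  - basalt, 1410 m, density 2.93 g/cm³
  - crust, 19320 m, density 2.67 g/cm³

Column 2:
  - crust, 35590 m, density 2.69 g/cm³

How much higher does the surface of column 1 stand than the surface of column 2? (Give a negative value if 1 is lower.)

For any compensation level in the mantle, the mantle terms cancel and isostasy reduces to e = (Σt_1 − Σt_2) − (Σ(ρt)_1 − Σ(ρt)_2) / ρ_m.
Σt_1 = 20730 m; Σt_2 = 35590 m; Σ(ρt)_1 = 55715.7; Σ(ρt)_2 = 95737.1 (in m·g/cm³).
e = (20730 − 35590) − (55715.7 − 95737.1) / 3.21 = −2390 m.

−2390 m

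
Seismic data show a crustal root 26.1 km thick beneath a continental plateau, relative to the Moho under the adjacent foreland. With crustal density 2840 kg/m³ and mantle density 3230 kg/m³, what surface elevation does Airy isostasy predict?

3.58 km

Isostatic balance requires: ρ_c h = (ρ_m − ρ_c) r.
h = r (ρ_m − ρ_c) / ρ_c = 26.1 km × (3230 − 2840) / 2840 = 3.58 km.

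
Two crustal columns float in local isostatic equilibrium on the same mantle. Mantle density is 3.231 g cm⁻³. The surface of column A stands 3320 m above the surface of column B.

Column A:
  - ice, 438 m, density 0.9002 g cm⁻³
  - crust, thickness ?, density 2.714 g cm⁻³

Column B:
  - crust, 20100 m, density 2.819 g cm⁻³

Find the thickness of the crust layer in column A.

34800 m

Take the compensation level at the base of the deeper column (depth z_c below the surface of column A) and equate Σ ρ_i t_i down to z_c; mantle fills any gap and the z_c terms cancel.
Column A: 438×0.9002 + x×2.714 + (z_c − 438 − x)×3.231
Column B: 3320×0 + 20100×2.819 + (z_c − 3320 − 20100)×3.231
The z_c×3.231 term appears on both sides and cancels. Collect the known terms of each column as K = Σ(ρt)_known − 3.231 × (depth of known layers): K_A = 394.2876 − 3.231×438 = −1020.8904; K_B = 56661.9 − 3.231×(3320 + 20100) = −19008.12.
Balance: K_A − x×(3.231 − 2.714) = K_B, so x = (K_A − K_B)/(3.231 − 2.714) = 17987.2/0.517 = 34800 m.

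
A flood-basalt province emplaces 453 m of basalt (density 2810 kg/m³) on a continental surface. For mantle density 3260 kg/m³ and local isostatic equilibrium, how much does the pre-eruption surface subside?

Subaerial loading: s = t ρ_load / ρ_m.
s = 453 m × 2810/3260 = 390 m.

390 m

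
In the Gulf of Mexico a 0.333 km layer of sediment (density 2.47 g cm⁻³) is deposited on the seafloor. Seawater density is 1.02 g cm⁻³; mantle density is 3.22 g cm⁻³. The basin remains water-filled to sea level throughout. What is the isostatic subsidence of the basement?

0.219 km

Submarine loading: the sediment displaces seawater, and the subsidence is in turn flooded, so s (ρ_m − ρ_w) = t (ρ_sed − ρ_w).
s = 0.333 km × (2.47 − 1.02) / (3.22 − 1.02) = 0.219 km.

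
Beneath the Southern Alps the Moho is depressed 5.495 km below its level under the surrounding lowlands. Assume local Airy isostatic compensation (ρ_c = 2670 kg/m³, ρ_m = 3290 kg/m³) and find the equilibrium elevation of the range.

1.28 km

By Archimedes' principle applied to the lithosphere: ρ_c h = (ρ_m − ρ_c) r.
h = r (ρ_m − ρ_c) / ρ_c = 5.495 km × (3290 − 2670) / 2670 = 1.28 km.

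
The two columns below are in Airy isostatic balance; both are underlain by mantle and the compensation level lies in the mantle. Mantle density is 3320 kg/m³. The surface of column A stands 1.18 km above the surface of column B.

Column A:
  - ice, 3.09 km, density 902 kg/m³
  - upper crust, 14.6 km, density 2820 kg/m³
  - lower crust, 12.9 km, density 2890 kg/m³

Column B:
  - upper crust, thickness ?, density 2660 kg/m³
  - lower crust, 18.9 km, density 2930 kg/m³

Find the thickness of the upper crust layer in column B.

Take the compensation level at the base of the deeper column (depth z_c below the surface of column A) and equate Σ ρ_i t_i down to z_c; mantle fills any gap and the z_c terms cancel.
Column A: 3.09×902 + 14.6×2820 + 12.9×2890 + (z_c − 30.59)×3320
Column B: 1.18×0 + x×2660 + 18.9×2930 + (z_c − 1.18 − 18.9 − x)×3320
The z_c×3320 term appears on both sides and cancels. Collect the known terms of each column as K = Σ(ρt)_known − 3320 × (depth of known layers): K_A = 81240.18 − 3320×30.59 = −20318.62; K_B = 55377 − 3320×(1.18 + 18.9) = −11288.6.
Balance: K_A = K_B − x×(3320 − 2660), so x = (K_B − K_A)/(3320 − 2660) = 9030.02/660 = 13.7 km.

13.7 km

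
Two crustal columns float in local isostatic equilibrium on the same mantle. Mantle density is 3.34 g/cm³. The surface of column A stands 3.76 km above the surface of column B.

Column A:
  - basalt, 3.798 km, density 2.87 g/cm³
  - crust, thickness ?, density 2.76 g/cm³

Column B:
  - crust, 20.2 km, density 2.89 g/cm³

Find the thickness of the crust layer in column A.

34.2 km

Take the compensation level at the base of the deeper column (depth z_c below the surface of column A) and equate Σ ρ_i t_i down to z_c; mantle fills any gap and the z_c terms cancel.
Column A: 3.798×2.87 + x×2.76 + (z_c − 3.798 − x)×3.34
Column B: 3.76×0 + 20.2×2.89 + (z_c − 3.76 − 20.2)×3.34
The z_c×3.34 term appears on both sides and cancels. Collect the known terms of each column as K = Σ(ρt)_known − 3.34 × (depth of known layers): K_A = 10.90026 − 3.34×3.798 = −1.78506; K_B = 58.378 − 3.34×(3.76 + 20.2) = −21.6484.
Balance: K_A − x×(3.34 − 2.76) = K_B, so x = (K_A − K_B)/(3.34 − 2.76) = 19.8633/0.58 = 34.2 km.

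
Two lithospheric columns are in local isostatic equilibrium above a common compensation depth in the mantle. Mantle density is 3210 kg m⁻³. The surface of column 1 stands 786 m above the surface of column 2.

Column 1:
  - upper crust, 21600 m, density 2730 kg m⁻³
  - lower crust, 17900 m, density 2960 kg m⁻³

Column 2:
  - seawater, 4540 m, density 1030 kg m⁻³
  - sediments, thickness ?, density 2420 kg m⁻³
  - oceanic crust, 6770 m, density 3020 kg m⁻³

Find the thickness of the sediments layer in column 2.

1440 m

Take the compensation level at the base of the deeper column (depth z_c below the surface of column 1) and equate Σ ρ_i t_i down to z_c; mantle fills any gap and the z_c terms cancel.
Column 1: 21600×2730 + 17900×2960 + (z_c − 39500)×3210
Column 2: 786×0 + 4540×1030 + x×2420 + 6770×3020 + (z_c − 786 − 11310 − x)×3210
The z_c×3210 term appears on both sides and cancels. Collect the known terms of each column as K = Σ(ρt)_known − 3210 × (depth of known layers): K_1 = 111952000 − 3210×39500 = −14843000; K_2 = 25121600 − 3210×(786 + 11310) = −13706560.
Balance: K_1 = K_2 − x×(3210 − 2420), so x = (K_2 − K_1)/(3210 − 2420) = 1136440/790 = 1440 m.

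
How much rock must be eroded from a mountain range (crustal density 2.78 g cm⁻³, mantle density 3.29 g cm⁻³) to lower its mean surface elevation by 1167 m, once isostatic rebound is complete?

7530 m

Net drop Δ = e − u = e − e ρ_c/ρ_m = e (ρ_m − ρ_c)/ρ_m.
e = Δ ρ_m/(ρ_m − ρ_c) = 1167 m × 3.29/0.51 = 7530 m.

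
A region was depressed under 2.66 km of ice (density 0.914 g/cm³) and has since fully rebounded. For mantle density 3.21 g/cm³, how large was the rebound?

0.757 km

Removing the load lets mantle flow back in; uplift u satisfies ρ_ice t = ρ_m u.
u = t ρ_ice/ρ_m = 2.66 km × 0.914/3.21 = 0.757 km.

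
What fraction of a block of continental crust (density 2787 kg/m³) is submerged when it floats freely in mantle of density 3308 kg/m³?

Submerged fraction = ρ_obj/ρ_fluid = 2787/3308 = 0.843.

0.843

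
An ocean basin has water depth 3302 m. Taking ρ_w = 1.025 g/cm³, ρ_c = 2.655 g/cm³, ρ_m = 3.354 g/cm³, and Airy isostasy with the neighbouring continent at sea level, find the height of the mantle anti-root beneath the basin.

For local isostatic compensation: replacing crust with seawater at the top is compensated by replacing crust with mantle at the base: d (ρ_c − ρ_w) = a (ρ_m − ρ_c).
a = d (ρ_c − ρ_w)/(ρ_m − ρ_c) = 3302 m × 1.63/0.699 = 7700 m.

7700 m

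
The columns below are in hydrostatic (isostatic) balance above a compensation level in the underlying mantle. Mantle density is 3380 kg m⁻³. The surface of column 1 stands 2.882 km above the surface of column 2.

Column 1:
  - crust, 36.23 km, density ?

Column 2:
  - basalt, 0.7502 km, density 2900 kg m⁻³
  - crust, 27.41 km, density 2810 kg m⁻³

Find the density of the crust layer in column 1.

Take the compensation level at the base of the deeper column (depth z_c below the surface of column 1) and equate Σ ρ_i t_i down to z_c; mantle fills any gap and the z_c terms cancel.
Column 1: 36.23×ρ + (z_c − 36.23)×3380
Column 2: 2.882×0 + 0.7502×2900 + 27.41×2810 + (z_c − 2.882 − 28.1602)×3380
The z_c×3380 term appears on both sides and cancels. Collect the known terms of each column as K = Σ(ρt)_known − 3380 × (depth of known layers): K_1 = 0 − 3380×36.23 = −122457.4; K_2 = 79197.68 − 3380×(2.882 + 28.1602) = −25724.956.
Balance: K_1 + 36.23×ρ = K_2, so ρ = (K_2 − K_1)/36.23 = 96732.4/36.23 = 2670 kg m⁻³.

2670 kg m⁻³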